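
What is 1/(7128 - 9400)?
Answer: -1/2272 ≈ -0.00044014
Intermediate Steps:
1/(7128 - 9400) = 1/(-2272) = -1/2272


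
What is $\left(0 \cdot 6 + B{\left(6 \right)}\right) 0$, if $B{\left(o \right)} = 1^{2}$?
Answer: $0$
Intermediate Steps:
$B{\left(o \right)} = 1$
$\left(0 \cdot 6 + B{\left(6 \right)}\right) 0 = \left(0 \cdot 6 + 1\right) 0 = \left(0 + 1\right) 0 = 1 \cdot 0 = 0$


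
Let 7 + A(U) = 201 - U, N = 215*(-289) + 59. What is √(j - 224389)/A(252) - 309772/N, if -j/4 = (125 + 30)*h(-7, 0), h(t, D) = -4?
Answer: 77443/15519 - I*√221909/58 ≈ 4.9902 - 8.1219*I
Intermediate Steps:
N = -62076 (N = -62135 + 59 = -62076)
A(U) = 194 - U (A(U) = -7 + (201 - U) = 194 - U)
j = 2480 (j = -4*(125 + 30)*(-4) = -620*(-4) = -4*(-620) = 2480)
√(j - 224389)/A(252) - 309772/N = √(2480 - 224389)/(194 - 1*252) - 309772/(-62076) = √(-221909)/(194 - 252) - 309772*(-1/62076) = (I*√221909)/(-58) + 77443/15519 = (I*√221909)*(-1/58) + 77443/15519 = -I*√221909/58 + 77443/15519 = 77443/15519 - I*√221909/58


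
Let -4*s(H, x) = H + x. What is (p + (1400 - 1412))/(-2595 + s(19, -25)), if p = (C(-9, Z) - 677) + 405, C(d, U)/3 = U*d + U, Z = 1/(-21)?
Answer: 1320/12103 ≈ 0.10906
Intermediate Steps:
Z = -1/21 ≈ -0.047619
C(d, U) = 3*U + 3*U*d (C(d, U) = 3*(U*d + U) = 3*(U + U*d) = 3*U + 3*U*d)
s(H, x) = -H/4 - x/4 (s(H, x) = -(H + x)/4 = -H/4 - x/4)
p = -1896/7 (p = (3*(-1/21)*(1 - 9) - 677) + 405 = (3*(-1/21)*(-8) - 677) + 405 = (8/7 - 677) + 405 = -4731/7 + 405 = -1896/7 ≈ -270.86)
(p + (1400 - 1412))/(-2595 + s(19, -25)) = (-1896/7 + (1400 - 1412))/(-2595 + (-¼*19 - ¼*(-25))) = (-1896/7 - 12)/(-2595 + (-19/4 + 25/4)) = -1980/(7*(-2595 + 3/2)) = -1980/(7*(-5187/2)) = -1980/7*(-2/5187) = 1320/12103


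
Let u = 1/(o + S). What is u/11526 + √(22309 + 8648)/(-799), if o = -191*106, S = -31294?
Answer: -1/594050040 - √30957/799 ≈ -0.22021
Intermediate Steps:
o = -20246
u = -1/51540 (u = 1/(-20246 - 31294) = 1/(-51540) = -1/51540 ≈ -1.9402e-5)
u/11526 + √(22309 + 8648)/(-799) = -1/51540/11526 + √(22309 + 8648)/(-799) = -1/51540*1/11526 + √30957*(-1/799) = -1/594050040 - √30957/799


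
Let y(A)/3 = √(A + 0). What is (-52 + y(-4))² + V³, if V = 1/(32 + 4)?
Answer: 124478209/46656 - 624*I ≈ 2668.0 - 624.0*I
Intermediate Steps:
y(A) = 3*√A (y(A) = 3*√(A + 0) = 3*√A)
V = 1/36 ≈ 0.027778
(-52 + y(-4))² + V³ = (-52 + 3*√(-4))² + (1/36)³ = (-52 + 3*(2*I))² + 1/46656 = (-52 + 6*I)² + 1/46656 = 1/46656 + (-52 + 6*I)²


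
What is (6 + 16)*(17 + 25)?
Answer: 924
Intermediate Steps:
(6 + 16)*(17 + 25) = 22*42 = 924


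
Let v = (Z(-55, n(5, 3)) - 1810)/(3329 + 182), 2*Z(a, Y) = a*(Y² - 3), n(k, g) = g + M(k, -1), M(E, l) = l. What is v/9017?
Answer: -3675/63317374 ≈ -5.8041e-5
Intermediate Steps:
n(k, g) = -1 + g (n(k, g) = g - 1 = -1 + g)
Z(a, Y) = a*(-3 + Y²)/2 (Z(a, Y) = (a*(Y² - 3))/2 = (a*(-3 + Y²))/2 = a*(-3 + Y²)/2)
v = -3675/7022 (v = ((½)*(-55)*(-3 + (-1 + 3)²) - 1810)/(3329 + 182) = ((½)*(-55)*(-3 + 2²) - 1810)/3511 = ((½)*(-55)*(-3 + 4) - 1810)*(1/3511) = ((½)*(-55)*1 - 1810)*(1/3511) = (-55/2 - 1810)*(1/3511) = -3675/2*1/3511 = -3675/7022 ≈ -0.52336)
v/9017 = -3675/7022/9017 = -3675/7022*1/9017 = -3675/63317374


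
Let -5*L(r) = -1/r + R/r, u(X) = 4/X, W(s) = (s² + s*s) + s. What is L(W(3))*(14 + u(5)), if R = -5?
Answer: 148/175 ≈ 0.84571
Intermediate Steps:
W(s) = s + 2*s² (W(s) = (s² + s²) + s = 2*s² + s = s + 2*s²)
L(r) = 6/(5*r) (L(r) = -(-1/r - 5/r)/5 = -(-6)/(5*r) = 6/(5*r))
L(W(3))*(14 + u(5)) = (6/(5*((3*(1 + 2*3)))))*(14 + 4/5) = (6/(5*((3*(1 + 6)))))*(14 + 4*(⅕)) = (6/(5*((3*7))))*(14 + ⅘) = ((6/5)/21)*(74/5) = ((6/5)*(1/21))*(74/5) = (2/35)*(74/5) = 148/175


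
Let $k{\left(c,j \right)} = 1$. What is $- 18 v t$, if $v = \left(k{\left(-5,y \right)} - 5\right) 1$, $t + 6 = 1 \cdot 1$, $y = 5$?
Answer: $-360$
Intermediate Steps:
$t = -5$ ($t = -6 + 1 \cdot 1 = -6 + 1 = -5$)
$v = -4$ ($v = \left(1 - 5\right) 1 = \left(-4\right) 1 = -4$)
$- 18 v t = \left(-18\right) \left(-4\right) \left(-5\right) = 72 \left(-5\right) = -360$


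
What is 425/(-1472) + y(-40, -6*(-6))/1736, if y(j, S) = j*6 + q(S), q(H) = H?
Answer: -129761/319424 ≈ -0.40623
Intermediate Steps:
y(j, S) = S + 6*j (y(j, S) = j*6 + S = 6*j + S = S + 6*j)
425/(-1472) + y(-40, -6*(-6))/1736 = 425/(-1472) + (-6*(-6) + 6*(-40))/1736 = 425*(-1/1472) + (36 - 240)*(1/1736) = -425/1472 - 204*1/1736 = -425/1472 - 51/434 = -129761/319424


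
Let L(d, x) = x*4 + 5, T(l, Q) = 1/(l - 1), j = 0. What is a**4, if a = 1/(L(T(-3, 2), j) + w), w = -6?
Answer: 1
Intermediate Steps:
T(l, Q) = 1/(-1 + l)
L(d, x) = 5 + 4*x (L(d, x) = 4*x + 5 = 5 + 4*x)
a = -1 (a = 1/((5 + 4*0) - 6) = 1/((5 + 0) - 6) = 1/(5 - 6) = 1/(-1) = -1)
a**4 = (-1)**4 = 1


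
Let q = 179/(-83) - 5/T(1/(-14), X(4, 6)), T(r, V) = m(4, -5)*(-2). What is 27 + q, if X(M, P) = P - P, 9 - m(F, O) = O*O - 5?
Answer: 44949/1826 ≈ 24.616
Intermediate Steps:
m(F, O) = 14 - O² (m(F, O) = 9 - (O*O - 5) = 9 - (O² - 5) = 9 - (-5 + O²) = 9 + (5 - O²) = 14 - O²)
X(M, P) = 0
T(r, V) = 22 (T(r, V) = (14 - 1*(-5)²)*(-2) = (14 - 1*25)*(-2) = (14 - 25)*(-2) = -11*(-2) = 22)
q = -4353/1826 (q = 179/(-83) - 5/22 = 179*(-1/83) - 5*1/22 = -179/83 - 5/22 = -4353/1826 ≈ -2.3839)
27 + q = 27 - 4353/1826 = 44949/1826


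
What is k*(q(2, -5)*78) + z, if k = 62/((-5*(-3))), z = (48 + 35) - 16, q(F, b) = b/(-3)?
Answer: 1813/3 ≈ 604.33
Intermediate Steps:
q(F, b) = -b/3 (q(F, b) = b*(-⅓) = -b/3)
z = 67 (z = 83 - 16 = 67)
k = 62/15 ≈ 4.1333
k*(q(2, -5)*78) + z = 62*(-⅓*(-5)*78)/15 + 67 = 62*((5/3)*78)/15 + 67 = (62/15)*130 + 67 = 1612/3 + 67 = 1813/3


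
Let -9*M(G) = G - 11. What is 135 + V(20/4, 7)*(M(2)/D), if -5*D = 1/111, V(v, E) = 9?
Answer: -4860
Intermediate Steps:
D = -1/555 (D = -1/5/111 = -1/5*1/111 = -1/555 ≈ -0.0018018)
M(G) = 11/9 - G/9 (M(G) = -(G - 11)/9 = -(-11 + G)/9 = 11/9 - G/9)
135 + V(20/4, 7)*(M(2)/D) = 135 + 9*((11/9 - 1/9*2)/(-1/555)) = 135 + 9*((11/9 - 2/9)*(-555)) = 135 + 9*(1*(-555)) = 135 + 9*(-555) = 135 - 4995 = -4860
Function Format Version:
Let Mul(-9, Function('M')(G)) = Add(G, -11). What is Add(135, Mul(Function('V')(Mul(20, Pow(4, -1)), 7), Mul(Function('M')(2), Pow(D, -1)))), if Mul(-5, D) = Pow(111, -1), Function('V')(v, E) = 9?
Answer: -4860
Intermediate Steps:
D = Rational(-1, 555) (D = Mul(Rational(-1, 5), Pow(111, -1)) = Mul(Rational(-1, 5), Rational(1, 111)) = Rational(-1, 555) ≈ -0.0018018)
Function('M')(G) = Add(Rational(11, 9), Mul(Rational(-1, 9), G)) (Function('M')(G) = Mul(Rational(-1, 9), Add(G, -11)) = Mul(Rational(-1, 9), Add(-11, G)) = Add(Rational(11, 9), Mul(Rational(-1, 9), G)))
Add(135, Mul(Function('V')(Mul(20, Pow(4, -1)), 7), Mul(Function('M')(2), Pow(D, -1)))) = Add(135, Mul(9, Mul(Add(Rational(11, 9), Mul(Rational(-1, 9), 2)), Pow(Rational(-1, 555), -1)))) = Add(135, Mul(9, Mul(Add(Rational(11, 9), Rational(-2, 9)), -555))) = Add(135, Mul(9, Mul(1, -555))) = Add(135, Mul(9, -555)) = Add(135, -4995) = -4860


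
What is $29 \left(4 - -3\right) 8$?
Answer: $1624$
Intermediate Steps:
$29 \left(4 - -3\right) 8 = 29 \left(4 + 3\right) 8 = 29 \cdot 7 \cdot 8 = 203 \cdot 8 = 1624$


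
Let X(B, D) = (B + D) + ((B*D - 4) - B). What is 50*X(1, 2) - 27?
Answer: -27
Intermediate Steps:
X(B, D) = -4 + D + B*D (X(B, D) = (B + D) + ((-4 + B*D) - B) = (B + D) + (-4 - B + B*D) = -4 + D + B*D)
50*X(1, 2) - 27 = 50*(-4 + 2 + 1*2) - 27 = 50*(-4 + 2 + 2) - 27 = 50*0 - 27 = 0 - 27 = -27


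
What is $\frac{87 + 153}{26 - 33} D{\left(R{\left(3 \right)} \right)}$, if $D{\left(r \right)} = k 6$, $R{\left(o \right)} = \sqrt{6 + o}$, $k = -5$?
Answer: $\frac{7200}{7} \approx 1028.6$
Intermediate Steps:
$D{\left(r \right)} = -30$ ($D{\left(r \right)} = \left(-5\right) 6 = -30$)
$\frac{87 + 153}{26 - 33} D{\left(R{\left(3 \right)} \right)} = \frac{87 + 153}{26 - 33} \left(-30\right) = \frac{240}{-7} \left(-30\right) = 240 \left(- \frac{1}{7}\right) \left(-30\right) = \left(- \frac{240}{7}\right) \left(-30\right) = \frac{7200}{7}$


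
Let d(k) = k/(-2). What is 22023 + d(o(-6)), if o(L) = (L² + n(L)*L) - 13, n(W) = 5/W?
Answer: 22009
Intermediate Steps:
o(L) = -8 + L² (o(L) = (L² + (5/L)*L) - 13 = (L² + 5) - 13 = (5 + L²) - 13 = -8 + L²)
d(k) = -k/2 (d(k) = k*(-½) = -k/2)
22023 + d(o(-6)) = 22023 - (-8 + (-6)²)/2 = 22023 - (-8 + 36)/2 = 22023 - ½*28 = 22023 - 14 = 22009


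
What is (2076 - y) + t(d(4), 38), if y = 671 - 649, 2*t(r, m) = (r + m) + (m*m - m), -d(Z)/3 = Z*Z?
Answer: 2752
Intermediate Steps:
d(Z) = -3*Z**2 (d(Z) = -3*Z*Z = -3*Z**2)
t(r, m) = r/2 + m**2/2 (t(r, m) = ((r + m) + (m*m - m))/2 = ((m + r) + (m**2 - m))/2 = (r + m**2)/2 = r/2 + m**2/2)
y = 22
(2076 - y) + t(d(4), 38) = (2076 - 1*22) + ((-3*4**2)/2 + (1/2)*38**2) = (2076 - 22) + ((-3*16)/2 + (1/2)*1444) = 2054 + ((1/2)*(-48) + 722) = 2054 + (-24 + 722) = 2054 + 698 = 2752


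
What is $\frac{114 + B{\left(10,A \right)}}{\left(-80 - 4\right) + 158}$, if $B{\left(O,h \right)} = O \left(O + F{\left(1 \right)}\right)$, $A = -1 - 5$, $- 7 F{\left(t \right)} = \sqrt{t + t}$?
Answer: $\frac{107}{37} - \frac{5 \sqrt{2}}{259} \approx 2.8646$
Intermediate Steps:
$F{\left(t \right)} = - \frac{\sqrt{2} \sqrt{t}}{7}$ ($F{\left(t \right)} = - \frac{\sqrt{t + t}}{7} = - \frac{\sqrt{2 t}}{7} = - \frac{\sqrt{2} \sqrt{t}}{7}$)
$A = -6$
$B{\left(O,h \right)} = O \left(O - \frac{\sqrt{2}}{7}\right)$ ($B{\left(O,h \right)} = O \left(O - \frac{\sqrt{2} \sqrt{1}}{7}\right) = O \left(O - \frac{1}{7} \sqrt{2} \cdot 1\right) = O \left(O - \frac{\sqrt{2}}{7}\right)$)
$\frac{114 + B{\left(10,A \right)}}{\left(-80 - 4\right) + 158} = \frac{114 + \frac{1}{7} \cdot 10 \left(- \sqrt{2} + 7 \cdot 10\right)}{\left(-80 - 4\right) + 158} = \frac{114 + \frac{1}{7} \cdot 10 \left(- \sqrt{2} + 70\right)}{-84 + 158} = \frac{114 + \frac{1}{7} \cdot 10 \left(70 - \sqrt{2}\right)}{74} = \left(114 + \left(100 - \frac{10 \sqrt{2}}{7}\right)\right) \frac{1}{74} = \left(214 - \frac{10 \sqrt{2}}{7}\right) \frac{1}{74} = \frac{107}{37} - \frac{5 \sqrt{2}}{259}$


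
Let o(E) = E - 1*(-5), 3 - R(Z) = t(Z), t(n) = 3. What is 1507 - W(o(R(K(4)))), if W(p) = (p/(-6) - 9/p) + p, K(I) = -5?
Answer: 45139/30 ≈ 1504.6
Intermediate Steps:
R(Z) = 0 (R(Z) = 3 - 1*3 = 3 - 3 = 0)
o(E) = 5 + E (o(E) = E + 5 = 5 + E)
W(p) = -9/p + 5*p/6 (W(p) = (p*(-1/6) - 9/p) + p = (-p/6 - 9/p) + p = (-9/p - p/6) + p = -9/p + 5*p/6)
1507 - W(o(R(K(4)))) = 1507 - (-9/(5 + 0) + 5*(5 + 0)/6) = 1507 - (-9/5 + (5/6)*5) = 1507 - (-9*1/5 + 25/6) = 1507 - (-9/5 + 25/6) = 1507 - 1*71/30 = 1507 - 71/30 = 45139/30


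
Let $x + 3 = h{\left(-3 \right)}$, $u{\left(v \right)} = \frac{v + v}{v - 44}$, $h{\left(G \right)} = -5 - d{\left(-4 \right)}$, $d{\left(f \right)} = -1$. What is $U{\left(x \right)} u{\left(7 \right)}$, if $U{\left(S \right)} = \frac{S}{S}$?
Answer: $- \frac{14}{37} \approx -0.37838$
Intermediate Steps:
$h{\left(G \right)} = -4$ ($h{\left(G \right)} = -5 - -1 = -5 + 1 = -4$)
$u{\left(v \right)} = \frac{2 v}{-44 + v}$
$x = -7$ ($x = -3 - 4 = -7$)
$U{\left(S \right)} = 1$
$U{\left(x \right)} u{\left(7 \right)} = 1 \cdot 2 \cdot 7 \frac{1}{-44 + 7} = 1 \cdot 2 \cdot 7 \frac{1}{-37} = 1 \cdot 2 \cdot 7 \left(- \frac{1}{37}\right) = 1 \left(- \frac{14}{37}\right) = - \frac{14}{37}$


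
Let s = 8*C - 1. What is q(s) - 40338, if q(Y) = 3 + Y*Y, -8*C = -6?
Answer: -40310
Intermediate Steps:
C = ¾ (C = -⅛*(-6) = ¾ ≈ 0.75000)
s = 5 (s = 8*(¾) - 1 = 6 - 1 = 5)
q(Y) = 3 + Y²
q(s) - 40338 = (3 + 5²) - 40338 = (3 + 25) - 40338 = 28 - 40338 = -40310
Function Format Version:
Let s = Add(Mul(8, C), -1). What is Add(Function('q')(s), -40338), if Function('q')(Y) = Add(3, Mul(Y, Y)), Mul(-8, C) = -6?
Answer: -40310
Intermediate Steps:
C = Rational(3, 4) (C = Mul(Rational(-1, 8), -6) = Rational(3, 4) ≈ 0.75000)
s = 5 (s = Add(Mul(8, Rational(3, 4)), -1) = Add(6, -1) = 5)
Function('q')(Y) = Add(3, Pow(Y, 2))
Add(Function('q')(s), -40338) = Add(Add(3, Pow(5, 2)), -40338) = Add(Add(3, 25), -40338) = Add(28, -40338) = -40310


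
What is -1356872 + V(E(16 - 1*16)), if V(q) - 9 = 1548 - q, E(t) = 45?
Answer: -1355360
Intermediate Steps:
V(q) = 1557 - q (V(q) = 9 + (1548 - q) = 1557 - q)
-1356872 + V(E(16 - 1*16)) = -1356872 + (1557 - 1*45) = -1356872 + (1557 - 45) = -1356872 + 1512 = -1355360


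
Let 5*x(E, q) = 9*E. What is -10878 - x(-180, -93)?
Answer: -10554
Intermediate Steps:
x(E, q) = 9*E/5 (x(E, q) = (9*E)/5 = 9*E/5)
-10878 - x(-180, -93) = -10878 - 9*(-180)/5 = -10878 - 1*(-324) = -10878 + 324 = -10554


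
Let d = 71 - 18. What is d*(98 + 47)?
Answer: 7685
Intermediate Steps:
d = 53
d*(98 + 47) = 53*(98 + 47) = 53*145 = 7685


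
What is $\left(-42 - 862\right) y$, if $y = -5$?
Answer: $4520$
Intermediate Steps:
$\left(-42 - 862\right) y = \left(-42 - 862\right) \left(-5\right) = \left(-904\right) \left(-5\right) = 4520$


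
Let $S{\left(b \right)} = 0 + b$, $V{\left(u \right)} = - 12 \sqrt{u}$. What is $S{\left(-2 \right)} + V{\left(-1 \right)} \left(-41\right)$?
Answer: $-2 + 492 i \approx -2.0 + 492.0 i$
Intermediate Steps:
$S{\left(b \right)} = b$
$S{\left(-2 \right)} + V{\left(-1 \right)} \left(-41\right) = -2 + - 12 \sqrt{-1} \left(-41\right) = -2 + - 12 i \left(-41\right) = -2 + 492 i$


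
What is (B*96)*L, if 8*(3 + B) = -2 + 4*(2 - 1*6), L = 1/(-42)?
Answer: 12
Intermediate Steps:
L = -1/42 ≈ -0.023810
B = -21/4 (B = -3 + (-2 + 4*(2 - 1*6))/8 = -3 + (-2 + 4*(2 - 6))/8 = -3 + (-2 + 4*(-4))/8 = -3 + (-2 - 16)/8 = -3 + (⅛)*(-18) = -3 - 9/4 = -21/4 ≈ -5.2500)
(B*96)*L = -21/4*96*(-1/42) = -504*(-1/42) = 12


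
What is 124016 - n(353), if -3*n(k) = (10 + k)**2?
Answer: 167939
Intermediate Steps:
n(k) = -(10 + k)**2/3
124016 - n(353) = 124016 - (-1)*(10 + 353)**2/3 = 124016 - (-1)*363**2/3 = 124016 - (-1)*131769/3 = 124016 - 1*(-43923) = 124016 + 43923 = 167939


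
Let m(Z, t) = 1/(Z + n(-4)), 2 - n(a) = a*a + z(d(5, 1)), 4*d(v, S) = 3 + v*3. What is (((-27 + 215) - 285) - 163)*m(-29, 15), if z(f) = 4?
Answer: 260/47 ≈ 5.5319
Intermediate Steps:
d(v, S) = 3/4 + 3*v/4 (d(v, S) = (3 + v*3)/4 = (3 + 3*v)/4 = 3/4 + 3*v/4)
n(a) = -2 - a**2 (n(a) = 2 - (a*a + 4) = 2 - (a**2 + 4) = 2 - (4 + a**2) = 2 + (-4 - a**2) = -2 - a**2)
m(Z, t) = 1/(-18 + Z) (m(Z, t) = 1/(Z + (-2 - 1*(-4)**2)) = 1/(Z + (-2 - 1*16)) = 1/(Z + (-2 - 16)) = 1/(Z - 18) = 1/(-18 + Z))
(((-27 + 215) - 285) - 163)*m(-29, 15) = (((-27 + 215) - 285) - 163)/(-18 - 29) = ((188 - 285) - 163)/(-47) = (-97 - 163)*(-1/47) = -260*(-1/47) = 260/47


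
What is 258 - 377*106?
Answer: -39704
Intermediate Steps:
258 - 377*106 = 258 - 39962 = -39704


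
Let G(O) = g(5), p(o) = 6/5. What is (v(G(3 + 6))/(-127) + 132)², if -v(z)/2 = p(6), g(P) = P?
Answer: 7027804224/403225 ≈ 17429.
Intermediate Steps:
p(o) = 6/5 (p(o) = 6*(⅕) = 6/5)
G(O) = 5
v(z) = -12/5 (v(z) = -2*6/5 = -12/5)
(v(G(3 + 6))/(-127) + 132)² = (-12/5/(-127) + 132)² = (-12/5*(-1/127) + 132)² = (12/635 + 132)² = (83832/635)² = 7027804224/403225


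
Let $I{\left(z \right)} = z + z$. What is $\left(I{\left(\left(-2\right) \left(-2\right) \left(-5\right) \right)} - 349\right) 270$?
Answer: $-105030$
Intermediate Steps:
$I{\left(z \right)} = 2 z$
$\left(I{\left(\left(-2\right) \left(-2\right) \left(-5\right) \right)} - 349\right) 270 = \left(2 \left(-2\right) \left(-2\right) \left(-5\right) - 349\right) 270 = \left(2 \cdot 4 \left(-5\right) - 349\right) 270 = \left(2 \left(-20\right) - 349\right) 270 = \left(-40 - 349\right) 270 = \left(-389\right) 270 = -105030$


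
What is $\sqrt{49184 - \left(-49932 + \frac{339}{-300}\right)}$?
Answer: $\frac{\sqrt{9911713}}{10} \approx 314.83$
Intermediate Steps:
$\sqrt{49184 - \left(-49932 + \frac{339}{-300}\right)} = \sqrt{49184 + \left(\left(-339\right) \left(- \frac{1}{300}\right) + 49932\right)} = \sqrt{49184 + \left(\frac{113}{100} + 49932\right)} = \sqrt{49184 + \frac{4993313}{100}} = \sqrt{\frac{9911713}{100}} = \frac{\sqrt{9911713}}{10}$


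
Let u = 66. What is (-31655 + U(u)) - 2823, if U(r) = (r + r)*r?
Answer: -25766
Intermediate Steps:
U(r) = 2*r² (U(r) = (2*r)*r = 2*r²)
(-31655 + U(u)) - 2823 = (-31655 + 2*66²) - 2823 = (-31655 + 2*4356) - 2823 = (-31655 + 8712) - 2823 = -22943 - 2823 = -25766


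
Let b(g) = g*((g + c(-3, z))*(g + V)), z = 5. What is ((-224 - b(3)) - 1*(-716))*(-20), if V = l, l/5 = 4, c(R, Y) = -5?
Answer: -12600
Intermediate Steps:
l = 20 (l = 5*4 = 20)
V = 20
b(g) = g*(-5 + g)*(20 + g) (b(g) = g*((g - 5)*(g + 20)) = g*((-5 + g)*(20 + g)) = g*(-5 + g)*(20 + g))
((-224 - b(3)) - 1*(-716))*(-20) = ((-224 - 3*(-100 + 3² + 15*3)) - 1*(-716))*(-20) = ((-224 - 3*(-100 + 9 + 45)) + 716)*(-20) = ((-224 - 3*(-46)) + 716)*(-20) = ((-224 - 1*(-138)) + 716)*(-20) = ((-224 + 138) + 716)*(-20) = (-86 + 716)*(-20) = 630*(-20) = -12600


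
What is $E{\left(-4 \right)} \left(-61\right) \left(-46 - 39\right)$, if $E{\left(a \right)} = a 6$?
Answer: $-124440$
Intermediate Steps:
$E{\left(a \right)} = 6 a$
$E{\left(-4 \right)} \left(-61\right) \left(-46 - 39\right) = 6 \left(-4\right) \left(-61\right) \left(-46 - 39\right) = \left(-24\right) \left(-61\right) \left(-85\right) = 1464 \left(-85\right) = -124440$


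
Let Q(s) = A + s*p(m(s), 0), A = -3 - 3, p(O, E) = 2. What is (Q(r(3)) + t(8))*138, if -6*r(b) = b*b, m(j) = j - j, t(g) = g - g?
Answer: -1242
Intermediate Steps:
t(g) = 0
m(j) = 0
r(b) = -b²/6 (r(b) = -b*b/6 = -b²/6)
A = -6
Q(s) = -6 + 2*s (Q(s) = -6 + s*2 = -6 + 2*s)
(Q(r(3)) + t(8))*138 = ((-6 + 2*(-⅙*3²)) + 0)*138 = ((-6 + 2*(-⅙*9)) + 0)*138 = ((-6 + 2*(-3/2)) + 0)*138 = ((-6 - 3) + 0)*138 = (-9 + 0)*138 = -9*138 = -1242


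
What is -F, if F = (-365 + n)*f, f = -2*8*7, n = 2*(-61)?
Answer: -54544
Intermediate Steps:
n = -122
f = -112 (f = -16*7 = -112)
F = 54544 (F = (-365 - 122)*(-112) = -487*(-112) = 54544)
-F = -1*54544 = -54544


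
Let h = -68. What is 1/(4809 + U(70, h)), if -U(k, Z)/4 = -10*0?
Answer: 1/4809 ≈ 0.00020794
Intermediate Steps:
U(k, Z) = 0 (U(k, Z) = -(-40)*0 = -4*0 = 0)
1/(4809 + U(70, h)) = 1/(4809 + 0) = 1/4809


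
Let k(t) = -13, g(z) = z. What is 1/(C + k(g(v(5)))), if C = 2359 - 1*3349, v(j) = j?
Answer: -1/1003 ≈ -0.00099701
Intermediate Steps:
C = -990 (C = 2359 - 3349 = -990)
1/(C + k(g(v(5)))) = 1/(-990 - 13) = 1/(-1003) = -1/1003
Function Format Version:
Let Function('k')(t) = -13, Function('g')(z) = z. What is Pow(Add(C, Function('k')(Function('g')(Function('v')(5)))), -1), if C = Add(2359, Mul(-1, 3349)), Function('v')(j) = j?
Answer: Rational(-1, 1003) ≈ -0.00099701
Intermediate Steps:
C = -990 (C = Add(2359, -3349) = -990)
Pow(Add(C, Function('k')(Function('g')(Function('v')(5)))), -1) = Pow(Add(-990, -13), -1) = Pow(-1003, -1) = Rational(-1, 1003)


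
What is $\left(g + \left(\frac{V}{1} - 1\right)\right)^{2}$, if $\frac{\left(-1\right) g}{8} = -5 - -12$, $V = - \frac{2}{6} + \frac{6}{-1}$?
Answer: $\frac{36100}{9} \approx 4011.1$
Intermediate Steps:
$V = - \frac{19}{3}$ ($V = \left(-2\right) \frac{1}{6} + 6 \left(-1\right) = - \frac{1}{3} - 6 = - \frac{19}{3} \approx -6.3333$)
$g = -56$ ($g = - 8 \left(-5 - -12\right) = - 8 \left(-5 + 12\right) = \left(-8\right) 7 = -56$)
$\left(g + \left(\frac{V}{1} - 1\right)\right)^{2} = \left(-56 + \left(1^{-1} \left(- \frac{19}{3}\right) - 1\right)\right)^{2} = \left(-56 + \left(1 \left(- \frac{19}{3}\right) - 1\right)\right)^{2} = \left(-56 - \frac{22}{3}\right)^{2} = \left(- \frac{190}{3}\right)^{2} = \frac{36100}{9}$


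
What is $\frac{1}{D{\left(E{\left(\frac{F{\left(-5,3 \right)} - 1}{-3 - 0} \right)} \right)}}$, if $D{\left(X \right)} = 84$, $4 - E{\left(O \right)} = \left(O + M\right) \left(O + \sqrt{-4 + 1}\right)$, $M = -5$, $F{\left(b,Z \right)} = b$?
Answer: $\frac{1}{84} \approx 0.011905$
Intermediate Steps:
$E{\left(O \right)} = 4 - \left(-5 + O\right) \left(O + i \sqrt{3}\right)$ ($E{\left(O \right)} = 4 - \left(O - 5\right) \left(O + \sqrt{-4 + 1}\right) = 4 - \left(-5 + O\right) \left(O + \sqrt{-3}\right) = 4 - \left(-5 + O\right) \left(O + i \sqrt{3}\right)$)
$\frac{1}{D{\left(E{\left(\frac{F{\left(-5,3 \right)} - 1}{-3 - 0} \right)} \right)}} = \frac{1}{84}$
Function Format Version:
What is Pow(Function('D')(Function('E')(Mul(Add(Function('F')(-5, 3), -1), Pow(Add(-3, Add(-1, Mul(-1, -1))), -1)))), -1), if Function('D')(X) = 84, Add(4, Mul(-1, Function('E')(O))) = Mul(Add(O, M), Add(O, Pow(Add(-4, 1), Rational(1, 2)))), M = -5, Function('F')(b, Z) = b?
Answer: Rational(1, 84) ≈ 0.011905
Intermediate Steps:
Function('E')(O) = Add(4, Mul(-1, Add(-5, O), Add(O, Mul(I, Pow(3, Rational(1, 2)))))) (Function('E')(O) = Add(4, Mul(-1, Mul(Add(O, -5), Add(O, Pow(Add(-4, 1), Rational(1, 2)))))) = Add(4, Mul(-1, Mul(Add(-5, O), Add(O, Pow(-3, Rational(1, 2)))))) = Add(4, Mul(-1, Mul(Add(-5, O), Add(O, Mul(I, Pow(3, Rational(1, 2))))))) = Add(4, Mul(-1, Add(-5, O), Add(O, Mul(I, Pow(3, Rational(1, 2)))))))
Pow(Function('D')(Function('E')(Mul(Add(Function('F')(-5, 3), -1), Pow(Add(-3, Add(-1, Mul(-1, -1))), -1)))), -1) = Pow(84, -1) = Rational(1, 84)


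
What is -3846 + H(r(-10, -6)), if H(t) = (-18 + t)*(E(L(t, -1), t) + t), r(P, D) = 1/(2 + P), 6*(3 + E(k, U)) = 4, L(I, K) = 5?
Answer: -729877/192 ≈ -3801.4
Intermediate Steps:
E(k, U) = -7/3 (E(k, U) = -3 + (1/6)*4 = -3 + 2/3 = -7/3)
H(t) = (-18 + t)*(-7/3 + t)
-3846 + H(r(-10, -6)) = -3846 + (42 + (1/(2 - 10))**2 - 61/(3*(2 - 10))) = -3846 + (42 + (1/(-8))**2 - 61/3/(-8)) = -3846 + (42 + (-1/8)**2 - 61/3*(-1/8)) = -3846 + (42 + 1/64 + 61/24) = -3846 + 8555/192 = -729877/192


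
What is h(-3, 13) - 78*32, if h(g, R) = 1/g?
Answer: -7489/3 ≈ -2496.3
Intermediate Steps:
h(-3, 13) - 78*32 = 1/(-3) - 78*32 = -1/3 - 2496 = -7489/3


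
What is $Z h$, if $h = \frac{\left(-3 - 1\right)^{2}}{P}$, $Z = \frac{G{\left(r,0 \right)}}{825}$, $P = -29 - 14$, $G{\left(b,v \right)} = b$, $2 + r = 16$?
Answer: $- \frac{224}{35475} \approx -0.0063143$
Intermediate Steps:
$r = 14$ ($r = -2 + 16 = 14$)
$P = -43$ ($P = -29 - 14 = -43$)
$Z = \frac{14}{825} \approx 0.01697$
$h = - \frac{16}{43}$ ($h = \frac{\left(-3 - 1\right)^{2}}{-43} = \left(-4\right)^{2} \left(- \frac{1}{43}\right) = 16 \left(- \frac{1}{43}\right) = - \frac{16}{43} \approx -0.37209$)
$Z h = \frac{14}{825} \left(- \frac{16}{43}\right) = - \frac{224}{35475}$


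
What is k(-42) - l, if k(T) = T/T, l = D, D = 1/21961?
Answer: 21960/21961 ≈ 0.99995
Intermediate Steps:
D = 1/21961 ≈ 4.5535e-5
l = 1/21961 ≈ 4.5535e-5
k(T) = 1
k(-42) - l = 1 - 1*1/21961 = 1 - 1/21961 = 21960/21961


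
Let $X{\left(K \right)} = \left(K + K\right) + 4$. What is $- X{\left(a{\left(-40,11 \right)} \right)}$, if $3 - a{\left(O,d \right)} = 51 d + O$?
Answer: $1032$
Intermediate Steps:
$a{\left(O,d \right)} = 3 - O - 51 d$ ($a{\left(O,d \right)} = 3 - \left(51 d + O\right) = 3 - \left(O + 51 d\right) = 3 - O - 51 d$)
$X{\left(K \right)} = 4 + 2 K$ ($X{\left(K \right)} = 2 K + 4 = 4 + 2 K$)
$- X{\left(a{\left(-40,11 \right)} \right)} = - (4 + 2 \left(3 - -40 - 561\right)) = - (4 + 2 \left(3 + 40 - 561\right)) = - (4 + 2 \left(-518\right)) = - (4 - 1036) = \left(-1\right) \left(-1032\right) = 1032$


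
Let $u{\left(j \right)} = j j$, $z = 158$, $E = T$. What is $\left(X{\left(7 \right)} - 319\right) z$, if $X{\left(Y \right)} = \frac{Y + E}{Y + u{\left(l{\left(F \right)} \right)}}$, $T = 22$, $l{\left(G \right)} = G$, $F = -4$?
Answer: $- \frac{1154664}{23} \approx -50203.0$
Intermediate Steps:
$E = 22$
$u{\left(j \right)} = j^{2}$
$X{\left(Y \right)} = \frac{22 + Y}{16 + Y}$ ($X{\left(Y \right)} = \frac{Y + 22}{Y + \left(-4\right)^{2}} = \frac{22 + Y}{Y + 16} = \frac{22 + Y}{16 + Y}$)
$\left(X{\left(7 \right)} - 319\right) z = \left(\frac{22 + 7}{16 + 7} - 319\right) 158 = \left(\frac{1}{23} \cdot 29 - 319\right) 158 = \left(\frac{29}{23} - 319\right) 158 = \left(- \frac{7308}{23}\right) 158 = - \frac{1154664}{23}$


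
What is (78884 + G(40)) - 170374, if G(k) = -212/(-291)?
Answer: -26623378/291 ≈ -91489.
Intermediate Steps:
G(k) = 212/291 (G(k) = -212*(-1/291) = 212/291)
(78884 + G(40)) - 170374 = (78884 + 212/291) - 170374 = 22955456/291 - 170374 = -26623378/291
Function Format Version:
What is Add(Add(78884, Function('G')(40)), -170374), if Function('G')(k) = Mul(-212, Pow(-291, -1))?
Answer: Rational(-26623378, 291) ≈ -91489.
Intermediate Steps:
Function('G')(k) = Rational(212, 291) (Function('G')(k) = Mul(-212, Rational(-1, 291)) = Rational(212, 291))
Add(Add(78884, Function('G')(40)), -170374) = Add(Add(78884, Rational(212, 291)), -170374) = Add(Rational(22955456, 291), -170374) = Rational(-26623378, 291)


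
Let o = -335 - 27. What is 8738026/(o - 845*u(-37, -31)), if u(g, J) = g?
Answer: 8738026/30903 ≈ 282.76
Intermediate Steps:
o = -362
8738026/(o - 845*u(-37, -31)) = 8738026/(-362 - 845*(-37)) = 8738026/(-362 + 31265) = 8738026/30903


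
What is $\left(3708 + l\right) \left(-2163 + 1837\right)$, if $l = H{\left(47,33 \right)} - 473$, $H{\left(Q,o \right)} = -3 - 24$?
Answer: $-1045808$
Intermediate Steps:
$H{\left(Q,o \right)} = -27$ ($H{\left(Q,o \right)} = -3 - 24 = -27$)
$l = -500$ ($l = -27 - 473 = -500$)
$\left(3708 + l\right) \left(-2163 + 1837\right) = \left(3708 - 500\right) \left(-2163 + 1837\right) = 3208 \left(-326\right) = -1045808$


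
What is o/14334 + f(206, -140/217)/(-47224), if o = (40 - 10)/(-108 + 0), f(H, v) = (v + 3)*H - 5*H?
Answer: 543877373/47214389916 ≈ 0.011519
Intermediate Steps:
f(H, v) = -5*H + H*(3 + v) (f(H, v) = (3 + v)*H - 5*H = H*(3 + v) - 5*H = -5*H + H*(3 + v))
o = -5/18 (o = 30/(-108) = 30*(-1/108) = -5/18 ≈ -0.27778)
o/14334 + f(206, -140/217)/(-47224) = -5/18/14334 + (206*(-2 - 140/217))/(-47224) = -5/18*1/14334 + (206*(-2 - 140*1/217))*(-1/47224) = -5/258012 + (206*(-2 - 20/31))*(-1/47224) = -5/258012 + (206*(-82/31))*(-1/47224) = -5/258012 - 16892/31*(-1/47224) = -5/258012 + 4223/365986 = 543877373/47214389916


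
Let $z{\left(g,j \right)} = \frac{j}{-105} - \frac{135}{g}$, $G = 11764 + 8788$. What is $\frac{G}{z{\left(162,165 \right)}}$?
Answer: $- \frac{863184}{101} \approx -8546.4$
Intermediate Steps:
$G = 20552$
$z{\left(g,j \right)} = - \frac{135}{g} - \frac{j}{105}$ ($z{\left(g,j \right)} = j \left(- \frac{1}{105}\right) - \frac{135}{g} = - \frac{j}{105} - \frac{135}{g} = - \frac{135}{g} - \frac{j}{105}$)
$\frac{G}{z{\left(162,165 \right)}} = \frac{20552}{- \frac{135}{162} - \frac{11}{7}} = \frac{20552}{\left(-135\right) \frac{1}{162} - \frac{11}{7}} = \frac{20552}{- \frac{5}{6} - \frac{11}{7}} = \frac{20552}{- \frac{101}{42}} = 20552 \left(- \frac{42}{101}\right) = - \frac{863184}{101}$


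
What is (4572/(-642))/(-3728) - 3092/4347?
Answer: -615037009/867000456 ≈ -0.70938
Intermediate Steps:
(4572/(-642))/(-3728) - 3092/4347 = (4572*(-1/642))*(-1/3728) - 3092*1/4347 = -762/107*(-1/3728) - 3092/4347 = 381/199448 - 3092/4347 = -615037009/867000456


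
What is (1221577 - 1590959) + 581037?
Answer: 211655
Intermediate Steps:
(1221577 - 1590959) + 581037 = -369382 + 581037 = 211655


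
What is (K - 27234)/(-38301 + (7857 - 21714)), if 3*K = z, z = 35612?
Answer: 23045/78237 ≈ 0.29455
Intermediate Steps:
K = 35612/3 (K = (⅓)*35612 = 35612/3 ≈ 11871.)
(K - 27234)/(-38301 + (7857 - 21714)) = (35612/3 - 27234)/(-38301 + (7857 - 21714)) = -46090/(3*(-38301 - 13857)) = -46090/3/(-52158) = -46090/3*(-1/52158) = 23045/78237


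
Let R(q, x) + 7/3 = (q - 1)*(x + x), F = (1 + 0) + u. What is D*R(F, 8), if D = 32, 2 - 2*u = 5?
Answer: -2528/3 ≈ -842.67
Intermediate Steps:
u = -3/2 (u = 1 - ½*5 = 1 - 5/2 = -3/2 ≈ -1.5000)
F = -½ (F = (1 + 0) - 3/2 = 1 - 3/2 = -½ ≈ -0.50000)
R(q, x) = -7/3 + 2*x*(-1 + q) (R(q, x) = -7/3 + (q - 1)*(x + x) = -7/3 + (-1 + q)*(2*x) = -7/3 + 2*x*(-1 + q))
D*R(F, 8) = 32*(-7/3 - 2*8 + 2*(-½)*8) = 32*(-7/3 - 16 - 8) = 32*(-79/3) = -2528/3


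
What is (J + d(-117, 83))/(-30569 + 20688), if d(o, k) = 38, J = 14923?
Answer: -14961/9881 ≈ -1.5141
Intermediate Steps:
(J + d(-117, 83))/(-30569 + 20688) = (14923 + 38)/(-30569 + 20688) = 14961/(-9881) = 14961*(-1/9881) = -14961/9881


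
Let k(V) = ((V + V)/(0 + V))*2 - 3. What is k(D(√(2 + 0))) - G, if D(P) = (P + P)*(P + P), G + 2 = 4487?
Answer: -4484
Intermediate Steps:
G = 4485 (G = -2 + 4487 = 4485)
D(P) = 4*P² (D(P) = (2*P)*(2*P) = 4*P²)
k(V) = 1 (k(V) = ((2*V)/V)*2 - 3 = 2*2 - 3 = 4 - 3 = 1)
k(D(√(2 + 0))) - G = 1 - 1*4485 = 1 - 4485 = -4484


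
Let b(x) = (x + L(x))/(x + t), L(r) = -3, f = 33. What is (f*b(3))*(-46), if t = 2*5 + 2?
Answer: 0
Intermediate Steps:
t = 12 (t = 10 + 2 = 12)
b(x) = (-3 + x)/(12 + x) (b(x) = (x - 3)/(x + 12) = (-3 + x)/(12 + x))
(f*b(3))*(-46) = (33*((-3 + 3)/(12 + 3)))*(-46) = (33*(0/15))*(-46) = (33*((1/15)*0))*(-46) = (33*0)*(-46) = 0*(-46) = 0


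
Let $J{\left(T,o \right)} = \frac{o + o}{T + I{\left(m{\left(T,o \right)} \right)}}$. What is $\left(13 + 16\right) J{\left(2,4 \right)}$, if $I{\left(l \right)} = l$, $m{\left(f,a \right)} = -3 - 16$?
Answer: $- \frac{232}{17} \approx -13.647$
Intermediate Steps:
$m{\left(f,a \right)} = -19$ ($m{\left(f,a \right)} = -3 - 16 = -19$)
$J{\left(T,o \right)} = \frac{2 o}{-19 + T}$ ($J{\left(T,o \right)} = \frac{o + o}{T - 19} = \frac{2 o}{-19 + T}$)
$\left(13 + 16\right) J{\left(2,4 \right)} = \left(13 + 16\right) 2 \cdot 4 \frac{1}{-19 + 2} = 29 \cdot 2 \cdot 4 \frac{1}{-17} = 29 \cdot 2 \cdot 4 \left(- \frac{1}{17}\right) = 29 \left(- \frac{8}{17}\right) = - \frac{232}{17}$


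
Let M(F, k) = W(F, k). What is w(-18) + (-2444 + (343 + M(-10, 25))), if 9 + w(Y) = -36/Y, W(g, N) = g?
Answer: -2118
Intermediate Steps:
M(F, k) = F
w(Y) = -9 - 36/Y
w(-18) + (-2444 + (343 + M(-10, 25))) = (-9 - 36/(-18)) + (-2444 + (343 - 10)) = (-9 - 36*(-1/18)) + (-2444 + 333) = (-9 + 2) - 2111 = -7 - 2111 = -2118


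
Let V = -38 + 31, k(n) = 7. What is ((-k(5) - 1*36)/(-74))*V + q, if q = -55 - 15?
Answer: -5481/74 ≈ -74.068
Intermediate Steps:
q = -70
V = -7
((-k(5) - 1*36)/(-74))*V + q = ((-1*7 - 1*36)/(-74))*(-7) - 70 = ((-7 - 36)*(-1/74))*(-7) - 70 = -43*(-1/74)*(-7) - 70 = (43/74)*(-7) - 70 = -301/74 - 70 = -5481/74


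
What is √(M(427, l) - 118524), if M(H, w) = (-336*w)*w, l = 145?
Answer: 2*I*√1795731 ≈ 2680.1*I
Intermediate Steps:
M(H, w) = -336*w²
√(M(427, l) - 118524) = √(-336*145² - 118524) = √(-336*21025 - 118524) = √(-7064400 - 118524) = √(-7182924) = 2*I*√1795731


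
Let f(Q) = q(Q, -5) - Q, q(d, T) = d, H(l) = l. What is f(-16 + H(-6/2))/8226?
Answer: 0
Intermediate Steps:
f(Q) = 0 (f(Q) = Q - Q = 0)
f(-16 + H(-6/2))/8226 = 0/8226 = 0*(1/8226) = 0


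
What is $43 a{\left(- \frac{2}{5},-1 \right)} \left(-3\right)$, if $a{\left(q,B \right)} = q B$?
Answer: $- \frac{258}{5} \approx -51.6$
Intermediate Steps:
$a{\left(q,B \right)} = B q$
$43 a{\left(- \frac{2}{5},-1 \right)} \left(-3\right) = 43 \left(- \frac{-2}{5}\right) \left(-3\right) = 43 \left(\left(-1\right) \left(- \frac{2}{5}\right)\right) \left(-3\right) = 43 \cdot \frac{2}{5} \left(-3\right) = \frac{86}{5} \left(-3\right) = - \frac{258}{5}$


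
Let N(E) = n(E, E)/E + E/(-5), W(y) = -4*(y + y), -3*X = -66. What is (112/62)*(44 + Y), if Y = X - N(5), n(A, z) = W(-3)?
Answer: 17416/155 ≈ 112.36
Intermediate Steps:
X = 22 (X = -1/3*(-66) = 22)
W(y) = -8*y
n(A, z) = 24 (n(A, z) = -8*(-3) = 24)
N(E) = 24/E - E/5 (N(E) = 24/E + E/(-5) = 24/E + E*(-1/5) = 24/E - E/5)
Y = 91/5 (Y = 22 - (24/5 - 1/5*5) = 22 - (24*(1/5) - 1) = 22 - (24/5 - 1) = 22 - 1*19/5 = 22 - 19/5 = 91/5 ≈ 18.200)
(112/62)*(44 + Y) = (112/62)*(44 + 91/5) = (112*(1/62))*(311/5) = (56/31)*(311/5) = 17416/155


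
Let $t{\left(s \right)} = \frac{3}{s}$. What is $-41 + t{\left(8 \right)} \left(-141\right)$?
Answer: $- \frac{751}{8} \approx -93.875$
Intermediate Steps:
$-41 + t{\left(8 \right)} \left(-141\right) = -41 + \frac{3}{8} \left(-141\right) = -41 - \frac{423}{8} = - \frac{751}{8}$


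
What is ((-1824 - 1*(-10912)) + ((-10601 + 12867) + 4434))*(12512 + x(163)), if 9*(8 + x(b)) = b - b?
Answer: 197413152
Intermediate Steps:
x(b) = -8 (x(b) = -8 + (b - b)/9 = -8 + (⅑)*0 = -8 + 0 = -8)
((-1824 - 1*(-10912)) + ((-10601 + 12867) + 4434))*(12512 + x(163)) = ((-1824 - 1*(-10912)) + ((-10601 + 12867) + 4434))*(12512 - 8) = ((-1824 + 10912) + (2266 + 4434))*12504 = (9088 + 6700)*12504 = 15788*12504 = 197413152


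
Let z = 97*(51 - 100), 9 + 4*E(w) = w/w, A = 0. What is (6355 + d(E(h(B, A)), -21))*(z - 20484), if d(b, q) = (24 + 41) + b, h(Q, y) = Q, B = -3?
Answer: -161971066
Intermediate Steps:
E(w) = -2 (E(w) = -9/4 + (w/w)/4 = -9/4 + (1/4)*1 = -9/4 + 1/4 = -2)
d(b, q) = 65 + b
z = -4753 (z = 97*(-49) = -4753)
(6355 + d(E(h(B, A)), -21))*(z - 20484) = (6355 + (65 - 2))*(-4753 - 20484) = (6355 + 63)*(-25237) = 6418*(-25237) = -161971066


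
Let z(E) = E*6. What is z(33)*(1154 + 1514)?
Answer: 528264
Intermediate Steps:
z(E) = 6*E
z(33)*(1154 + 1514) = (6*33)*(1154 + 1514) = 198*2668 = 528264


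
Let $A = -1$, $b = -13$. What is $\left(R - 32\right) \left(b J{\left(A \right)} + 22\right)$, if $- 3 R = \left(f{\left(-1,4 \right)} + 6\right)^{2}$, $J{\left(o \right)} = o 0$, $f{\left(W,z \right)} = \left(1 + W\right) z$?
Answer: $-968$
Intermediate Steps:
$f{\left(W,z \right)} = z \left(1 + W\right)$
$J{\left(o \right)} = 0$
$R = -12$ ($R = - \frac{\left(4 \left(1 - 1\right) + 6\right)^{2}}{3} = - \frac{\left(4 \cdot 0 + 6\right)^{2}}{3} = - \frac{\left(0 + 6\right)^{2}}{3} = - \frac{6^{2}}{3} = \left(- \frac{1}{3}\right) 36 = -12$)
$\left(R - 32\right) \left(b J{\left(A \right)} + 22\right) = \left(-12 - 32\right) \left(\left(-13\right) 0 + 22\right) = \left(-12 - 32\right) \left(0 + 22\right) = \left(-44\right) 22 = -968$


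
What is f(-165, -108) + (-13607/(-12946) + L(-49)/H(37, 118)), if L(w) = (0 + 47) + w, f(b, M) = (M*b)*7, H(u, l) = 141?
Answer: 227700542335/1825386 ≈ 1.2474e+5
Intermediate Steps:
f(b, M) = 7*M*b
L(w) = 47 + w
f(-165, -108) + (-13607/(-12946) + L(-49)/H(37, 118)) = 7*(-108)*(-165) + (-13607/(-12946) + (47 - 49)/141) = 124740 + (-13607*(-1/12946) - 2*1/141) = 124740 + (13607/12946 - 2/141) = 124740 + 1892695/1825386 = 227700542335/1825386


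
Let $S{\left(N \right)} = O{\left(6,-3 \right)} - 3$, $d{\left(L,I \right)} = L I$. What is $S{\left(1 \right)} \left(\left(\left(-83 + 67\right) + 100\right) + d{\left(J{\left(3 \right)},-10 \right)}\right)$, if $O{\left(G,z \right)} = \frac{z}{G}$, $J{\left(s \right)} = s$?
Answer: $-189$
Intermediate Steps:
$d{\left(L,I \right)} = I L$
$S{\left(N \right)} = - \frac{7}{2}$ ($S{\left(N \right)} = - \frac{3}{6} - 3 = \left(-3\right) \frac{1}{6} - 3 = - \frac{1}{2} - 3 = - \frac{7}{2}$)
$S{\left(1 \right)} \left(\left(\left(-83 + 67\right) + 100\right) + d{\left(J{\left(3 \right)},-10 \right)}\right) = - \frac{7 \left(\left(\left(-83 + 67\right) + 100\right) - 30\right)}{2} = - \frac{7 \left(\left(-16 + 100\right) - 30\right)}{2} = - \frac{7 \left(84 - 30\right)}{2} = \left(- \frac{7}{2}\right) 54 = -189$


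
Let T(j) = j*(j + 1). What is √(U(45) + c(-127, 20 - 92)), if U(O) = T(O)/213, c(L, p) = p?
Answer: I*√313962/71 ≈ 7.8919*I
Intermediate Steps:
T(j) = j*(1 + j)
U(O) = O*(1 + O)/213 (U(O) = (O*(1 + O))/213 = (O*(1 + O))*(1/213) = O*(1 + O)/213)
√(U(45) + c(-127, 20 - 92)) = √((1/213)*45*(1 + 45) + (20 - 92)) = √((1/213)*45*46 - 72) = √(690/71 - 72) = √(-4422/71) = I*√313962/71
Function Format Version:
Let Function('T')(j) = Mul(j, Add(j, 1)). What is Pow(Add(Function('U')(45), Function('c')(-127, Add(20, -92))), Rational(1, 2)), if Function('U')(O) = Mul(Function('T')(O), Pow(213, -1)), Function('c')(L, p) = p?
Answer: Mul(Rational(1, 71), I, Pow(313962, Rational(1, 2))) ≈ Mul(7.8919, I)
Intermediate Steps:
Function('T')(j) = Mul(j, Add(1, j))
Function('U')(O) = Mul(Rational(1, 213), O, Add(1, O)) (Function('U')(O) = Mul(Mul(O, Add(1, O)), Pow(213, -1)) = Mul(Mul(O, Add(1, O)), Rational(1, 213)) = Mul(Rational(1, 213), O, Add(1, O)))
Pow(Add(Function('U')(45), Function('c')(-127, Add(20, -92))), Rational(1, 2)) = Pow(Add(Mul(Rational(1, 213), 45, Add(1, 45)), Add(20, -92)), Rational(1, 2)) = Pow(Add(Mul(Rational(1, 213), 45, 46), -72), Rational(1, 2)) = Pow(Add(Rational(690, 71), -72), Rational(1, 2)) = Pow(Rational(-4422, 71), Rational(1, 2)) = Mul(Rational(1, 71), I, Pow(313962, Rational(1, 2)))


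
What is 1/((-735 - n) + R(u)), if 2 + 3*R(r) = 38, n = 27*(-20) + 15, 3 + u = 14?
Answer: -1/198 ≈ -0.0050505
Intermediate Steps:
u = 11 (u = -3 + 14 = 11)
n = -525 (n = -540 + 15 = -525)
R(r) = 12 (R(r) = -2/3 + (1/3)*38 = -2/3 + 38/3 = 12)
1/((-735 - n) + R(u)) = 1/((-735 - 1*(-525)) + 12) = 1/((-735 + 525) + 12) = 1/(-210 + 12) = 1/(-198) = -1/198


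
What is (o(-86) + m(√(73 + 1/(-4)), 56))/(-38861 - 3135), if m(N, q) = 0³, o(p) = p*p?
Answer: -1849/10499 ≈ -0.17611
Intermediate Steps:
o(p) = p²
m(N, q) = 0
(o(-86) + m(√(73 + 1/(-4)), 56))/(-38861 - 3135) = ((-86)² + 0)/(-38861 - 3135) = (7396 + 0)/(-41996) = 7396*(-1/41996) = -1849/10499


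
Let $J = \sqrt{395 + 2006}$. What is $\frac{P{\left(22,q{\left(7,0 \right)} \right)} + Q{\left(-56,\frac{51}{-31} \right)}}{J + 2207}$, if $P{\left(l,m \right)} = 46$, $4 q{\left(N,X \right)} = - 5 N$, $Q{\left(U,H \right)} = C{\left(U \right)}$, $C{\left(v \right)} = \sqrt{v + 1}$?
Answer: $\frac{23}{1128} + \frac{i \sqrt{55}}{2256} \approx 0.02039 + 0.0032873 i$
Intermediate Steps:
$C{\left(v \right)} = \sqrt{1 + v}$
$Q{\left(U,H \right)} = \sqrt{1 + U}$
$q{\left(N,X \right)} = - \frac{5 N}{4}$ ($q{\left(N,X \right)} = \frac{\left(-5\right) N}{4} = - \frac{5 N}{4}$)
$J = 49$ ($J = \sqrt{2401} = 49$)
$\frac{P{\left(22,q{\left(7,0 \right)} \right)} + Q{\left(-56,\frac{51}{-31} \right)}}{J + 2207} = \frac{46 + \sqrt{1 - 56}}{49 + 2207} = \frac{46 + \sqrt{-55}}{2256} = \left(46 + i \sqrt{55}\right) \frac{1}{2256} = \frac{23}{1128} + \frac{i \sqrt{55}}{2256}$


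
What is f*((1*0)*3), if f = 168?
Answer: 0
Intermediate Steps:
f*((1*0)*3) = 168*((1*0)*3) = 168*(0*3) = 168*0 = 0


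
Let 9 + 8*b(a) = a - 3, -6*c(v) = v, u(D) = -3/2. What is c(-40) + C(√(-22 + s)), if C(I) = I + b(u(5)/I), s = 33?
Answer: 31/6 + 173*√11/176 ≈ 8.4268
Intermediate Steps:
u(D) = -3/2 (u(D) = -3*½ = -3/2)
c(v) = -v/6
b(a) = -3/2 + a/8 (b(a) = -9/8 + (a - 3)/8 = -9/8 + (-3 + a)/8 = -9/8 + (-3/8 + a/8) = -3/2 + a/8)
C(I) = -3/2 + I - 3/(16*I) (C(I) = I + (-3/2 + (-3/(2*I))/8) = I + (-3/2 - 3/(16*I)) = -3/2 + I - 3/(16*I))
c(-40) + C(√(-22 + s)) = -⅙*(-40) + (-3/2 + √(-22 + 33) - 3/(16*√(-22 + 33))) = 20/3 + (-3/2 + √11 - 3*√11/11/16) = 20/3 + (-3/2 + √11 - 3*√11/176) = 20/3 + (-3/2 + 173*√11/176) = 31/6 + 173*√11/176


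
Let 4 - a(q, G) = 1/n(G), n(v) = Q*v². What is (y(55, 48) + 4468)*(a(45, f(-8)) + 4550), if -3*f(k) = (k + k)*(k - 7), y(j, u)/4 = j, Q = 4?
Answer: 34158642907/1600 ≈ 2.1349e+7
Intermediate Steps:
y(j, u) = 4*j
n(v) = 4*v²
f(k) = -2*k*(-7 + k)/3 (f(k) = -(k + k)*(k - 7)/3 = -2*k*(-7 + k)/3)
a(q, G) = 4 - 1/(4*G²)
(y(55, 48) + 4468)*(a(45, f(-8)) + 4550) = (4*55 + 4468)*((4 - 9/(256*(7 - 1*(-8))²)/4) + 4550) = (220 + 4468)*((4 - 9/(256*(7 + 8)²)/4) + 4550) = 4688*((4 - 1/(4*((⅔)*(-8)*15)²)) + 4550) = 4688*((4 - ¼/(-80)²) + 4550) = 4688*((4 - ¼*1/6400) + 4550) = 4688*((4 - 1/25600) + 4550) = 4688*(102399/25600 + 4550) = 4688*(116582399/25600) = 34158642907/1600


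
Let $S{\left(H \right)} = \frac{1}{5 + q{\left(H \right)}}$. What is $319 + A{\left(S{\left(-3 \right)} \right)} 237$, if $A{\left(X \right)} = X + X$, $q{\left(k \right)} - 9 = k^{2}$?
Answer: $\frac{7811}{23} \approx 339.61$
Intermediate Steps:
$q{\left(k \right)} = 9 + k^{2}$
$S{\left(H \right)} = \frac{1}{14 + H^{2}}$ ($S{\left(H \right)} = \frac{1}{5 + \left(9 + H^{2}\right)} = \frac{1}{14 + H^{2}}$)
$A{\left(X \right)} = 2 X$
$319 + A{\left(S{\left(-3 \right)} \right)} 237 = 319 + \frac{2}{14 + \left(-3\right)^{2}} \cdot 237 = 319 + \frac{2}{14 + 9} \cdot 237 = 319 + \frac{2}{23} \cdot 237 = 319 + \frac{474}{23} = \frac{7811}{23}$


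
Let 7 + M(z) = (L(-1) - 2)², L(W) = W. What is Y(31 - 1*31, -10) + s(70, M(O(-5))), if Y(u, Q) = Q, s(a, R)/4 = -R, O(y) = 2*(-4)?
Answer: -18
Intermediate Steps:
O(y) = -8
M(z) = 2 (M(z) = -7 + (-1 - 2)² = -7 + (-3)² = -7 + 9 = 2)
s(a, R) = -4*R (s(a, R) = 4*(-R) = -4*R)
Y(31 - 1*31, -10) + s(70, M(O(-5))) = -10 - 4*2 = -10 - 8 = -18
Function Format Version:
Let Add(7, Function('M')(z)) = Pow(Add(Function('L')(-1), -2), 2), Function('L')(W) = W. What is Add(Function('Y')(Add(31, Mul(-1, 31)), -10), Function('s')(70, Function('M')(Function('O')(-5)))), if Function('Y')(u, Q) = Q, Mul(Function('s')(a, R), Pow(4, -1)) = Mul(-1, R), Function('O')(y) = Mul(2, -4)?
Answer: -18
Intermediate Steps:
Function('O')(y) = -8
Function('M')(z) = 2 (Function('M')(z) = Add(-7, Pow(Add(-1, -2), 2)) = Add(-7, Pow(-3, 2)) = Add(-7, 9) = 2)
Function('s')(a, R) = Mul(-4, R) (Function('s')(a, R) = Mul(4, Mul(-1, R)) = Mul(-4, R))
Add(Function('Y')(Add(31, Mul(-1, 31)), -10), Function('s')(70, Function('M')(Function('O')(-5)))) = Add(-10, Mul(-4, 2)) = Add(-10, -8) = -18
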